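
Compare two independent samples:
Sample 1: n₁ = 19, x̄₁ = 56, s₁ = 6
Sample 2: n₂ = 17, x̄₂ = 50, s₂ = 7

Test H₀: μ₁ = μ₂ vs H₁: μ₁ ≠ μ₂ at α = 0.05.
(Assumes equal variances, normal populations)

Pooled variance: s²_p = [18×6² + 16×7²]/(34) = 42.1176
s_p = 6.4898
SE = s_p×√(1/n₁ + 1/n₂) = 6.4898×√(1/19 + 1/17) = 2.1666
t = (x̄₁ - x̄₂)/SE = (56 - 50)/2.1666 = 2.7693
df = 34, t-critical = ±2.032
Decision: reject H₀

Answer: t = 2.7693, reject H₀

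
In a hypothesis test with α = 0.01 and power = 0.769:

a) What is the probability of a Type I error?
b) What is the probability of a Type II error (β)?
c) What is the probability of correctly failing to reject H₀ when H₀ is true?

Answer: a) 0.01, b) 0.231, c) 0.99

Derivation:
a) Type I error probability = α = 0.01
b) Power = P(reject H₀ | H₁ true) = 1 - β = 0.769, so Type II error probability = β = 1 - Power = 0.231
c) P(fail to reject H₀ | H₀ true) = 1 - α = 0.99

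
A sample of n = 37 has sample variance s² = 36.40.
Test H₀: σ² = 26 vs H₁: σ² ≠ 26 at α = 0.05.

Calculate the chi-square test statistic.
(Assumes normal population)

Answer: χ² = 50.4000, fail to reject H₀

Derivation:
df = n - 1 = 36
χ² = (n-1)s²/σ₀² = 36×36.40/26 = 50.4000
Critical values: χ²_{0.975,36} = 21.336, χ²_{0.025,36} = 54.437
Rejection region: χ² < 21.336 or χ² > 54.437
Decision: fail to reject H₀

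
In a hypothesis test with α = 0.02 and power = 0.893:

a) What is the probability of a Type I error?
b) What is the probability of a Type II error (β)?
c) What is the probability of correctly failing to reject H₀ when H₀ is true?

a) Type I error probability = α = 0.02
b) Power = P(reject H₀ | H₁ true) = 1 - β = 0.893, so Type II error probability = β = 1 - Power = 0.107
c) P(fail to reject H₀ | H₀ true) = 1 - α = 0.98

Answer: a) 0.02, b) 0.107, c) 0.98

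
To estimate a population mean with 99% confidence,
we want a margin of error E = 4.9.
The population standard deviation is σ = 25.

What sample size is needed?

z_0.005 = 2.576
n = (z×σ/E)² = (2.576×25/4.9)²
n = 172.7347
Round up: n = 173

Answer: n = 173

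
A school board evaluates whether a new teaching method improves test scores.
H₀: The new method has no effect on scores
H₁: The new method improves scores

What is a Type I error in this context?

Type I error (α): Rejecting H₀ when H₀ is true
Type II error (β): Failing to reject H₀ when H₁ is true

Answer: Concluding the new method improves scores when it actually doesn't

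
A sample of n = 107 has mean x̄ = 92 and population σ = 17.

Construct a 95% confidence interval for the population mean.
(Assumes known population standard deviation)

Confidence level: 95%, α = 0.05
z_0.025 = 1.960
SE = σ/√n = 17/√107 = 1.6435
Margin of error = 1.960 × 1.6435 = 3.2213
CI: x̄ ± margin = 92 ± 3.2213
CI: (88.7787, 95.2213)

Answer: (88.7787, 95.2213)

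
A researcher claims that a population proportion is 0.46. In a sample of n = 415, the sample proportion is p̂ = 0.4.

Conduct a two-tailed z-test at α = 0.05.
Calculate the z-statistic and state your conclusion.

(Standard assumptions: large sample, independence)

H₀: p = 0.46, H₁: p ≠ 0.46
Standard error: SE = √(p₀(1-p₀)/n) = √(0.46×0.54/415) = 0.024465
z-statistic: z = (p̂ - p₀)/SE = (0.4 - 0.46)/0.024465 = -2.4525
Critical value: z_0.025 = ±1.960
p-value = 0.0142
Decision: reject H₀ at α = 0.05

Answer: z = -2.4525, reject H₀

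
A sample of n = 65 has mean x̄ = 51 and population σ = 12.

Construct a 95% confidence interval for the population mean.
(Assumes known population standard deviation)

Confidence level: 95%, α = 0.05
z_0.025 = 1.960
SE = σ/√n = 12/√65 = 1.4884
Margin of error = 1.960 × 1.4884 = 2.9173
CI: x̄ ± margin = 51 ± 2.9173
CI: (48.0827, 53.9173)

Answer: (48.0827, 53.9173)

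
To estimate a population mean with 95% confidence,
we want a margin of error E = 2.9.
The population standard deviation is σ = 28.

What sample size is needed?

Answer: n = 359

Derivation:
z_0.025 = 1.960
n = (z×σ/E)² = (1.960×28/2.9)²
n = 358.1230
Round up: n = 359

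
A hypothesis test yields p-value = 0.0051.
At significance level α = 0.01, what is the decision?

Answer: reject H₀

Derivation:
Compare p-value to α:
0.0051 < 0.01
Decision: reject H₀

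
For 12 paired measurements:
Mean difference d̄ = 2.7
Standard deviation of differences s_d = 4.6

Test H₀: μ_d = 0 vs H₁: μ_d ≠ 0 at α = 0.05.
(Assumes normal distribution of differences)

Answer: t = 2.0333, fail to reject H₀

Derivation:
df = n - 1 = 11
SE = s_d/√n = 4.6/√12 = 1.3279
t = d̄/SE = 2.7/1.3279 = 2.0333
Critical value: t_{0.025,11} = ±2.201
p-value ≈ 0.0669
Decision: fail to reject H₀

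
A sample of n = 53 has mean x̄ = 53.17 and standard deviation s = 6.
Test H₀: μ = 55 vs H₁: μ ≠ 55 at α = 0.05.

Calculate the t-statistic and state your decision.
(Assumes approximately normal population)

Answer: t = -2.2203, reject H₀

Derivation:
df = n - 1 = 52
SE = s/√n = 6/√53 = 0.8242
t = (x̄ - μ₀)/SE = (53.17 - 55)/0.8242 = -2.2203
Critical value: t_{0.025,52} = ±2.007
p-value ≈ 0.0308
Decision: reject H₀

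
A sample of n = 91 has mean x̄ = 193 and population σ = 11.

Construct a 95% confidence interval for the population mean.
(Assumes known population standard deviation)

Answer: (190.7399, 195.2601)

Derivation:
Confidence level: 95%, α = 0.05
z_0.025 = 1.960
SE = σ/√n = 11/√91 = 1.1531
Margin of error = 1.960 × 1.1531 = 2.2601
CI: x̄ ± margin = 193 ± 2.2601
CI: (190.7399, 195.2601)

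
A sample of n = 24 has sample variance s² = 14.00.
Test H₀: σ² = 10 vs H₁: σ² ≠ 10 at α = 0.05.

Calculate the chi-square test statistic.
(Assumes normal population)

Answer: χ² = 32.2000, fail to reject H₀

Derivation:
df = n - 1 = 23
χ² = (n-1)s²/σ₀² = 23×14.00/10 = 32.2000
Critical values: χ²_{0.975,23} = 11.689, χ²_{0.025,23} = 38.076
Rejection region: χ² < 11.689 or χ² > 38.076
Decision: fail to reject H₀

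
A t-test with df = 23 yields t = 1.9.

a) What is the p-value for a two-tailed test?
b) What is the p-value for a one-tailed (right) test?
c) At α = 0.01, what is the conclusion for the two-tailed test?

Answer: a) 0.0700, b) 0.0350, c) fail to reject H₀

Derivation:
Using t-distribution with df = 23:
a) Two-tailed: p = 2×P(T > 1.9) = 0.0700
b) One-tailed: p = P(T > 1.9) = 0.0350
c) 0.0700 ≥ 0.01, fail to reject H₀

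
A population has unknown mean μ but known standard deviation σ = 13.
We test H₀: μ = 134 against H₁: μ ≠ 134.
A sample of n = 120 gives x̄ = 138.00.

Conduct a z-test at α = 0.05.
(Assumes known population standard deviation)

Answer: z = 3.3707, reject H₀

Derivation:
Standard error: SE = σ/√n = 13/√120 = 1.1867
z-statistic: z = (x̄ - μ₀)/SE = (138.00 - 134)/1.1867 = 3.3707
Critical value: ±1.960
p-value = 0.0007
Decision: reject H₀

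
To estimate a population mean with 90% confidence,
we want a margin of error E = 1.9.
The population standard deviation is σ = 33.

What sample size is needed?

z_0.05 = 1.645
n = (z×σ/E)² = (1.645×33/1.9)²
n = 816.3050
Round up: n = 817

Answer: n = 817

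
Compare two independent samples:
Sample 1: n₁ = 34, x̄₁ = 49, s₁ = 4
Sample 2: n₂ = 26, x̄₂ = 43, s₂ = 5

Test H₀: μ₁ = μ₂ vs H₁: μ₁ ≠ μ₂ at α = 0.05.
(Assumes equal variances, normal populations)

Answer: t = 5.1653, reject H₀

Derivation:
Pooled variance: s²_p = [33×4² + 25×5²]/(58) = 19.8793
s_p = 4.4586
SE = s_p×√(1/n₁ + 1/n₂) = 4.4586×√(1/34 + 1/26) = 1.1616
t = (x̄₁ - x̄₂)/SE = (49 - 43)/1.1616 = 5.1653
df = 58, t-critical = ±2.002
Decision: reject H₀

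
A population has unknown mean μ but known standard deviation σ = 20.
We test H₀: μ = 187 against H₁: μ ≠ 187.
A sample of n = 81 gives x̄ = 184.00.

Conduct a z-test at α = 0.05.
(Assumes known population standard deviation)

Standard error: SE = σ/√n = 20/√81 = 2.2222
z-statistic: z = (x̄ - μ₀)/SE = (184.00 - 187)/2.2222 = -1.3500
Critical value: ±1.960
p-value = 0.1770
Decision: fail to reject H₀

Answer: z = -1.3500, fail to reject H₀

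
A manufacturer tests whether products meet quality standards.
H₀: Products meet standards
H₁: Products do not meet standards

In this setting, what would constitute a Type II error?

Answer: Accepting products as meeting standards when they don't

Derivation:
Type I error: rejecting H₀ when it is actually true (false positive).
Type II error: failing to reject H₀ when H₁ is actually true (false negative).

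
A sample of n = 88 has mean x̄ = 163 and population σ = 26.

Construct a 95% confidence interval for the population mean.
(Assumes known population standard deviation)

Answer: (157.5677, 168.4323)

Derivation:
Confidence level: 95%, α = 0.05
z_0.025 = 1.960
SE = σ/√n = 26/√88 = 2.7716
Margin of error = 1.960 × 2.7716 = 5.4323
CI: x̄ ± margin = 163 ± 5.4323
CI: (157.5677, 168.4323)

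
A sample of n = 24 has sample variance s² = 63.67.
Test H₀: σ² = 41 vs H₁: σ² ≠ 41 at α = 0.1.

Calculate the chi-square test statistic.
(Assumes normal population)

df = n - 1 = 23
χ² = (n-1)s²/σ₀² = 23×63.67/41 = 35.7173
Critical values: χ²_{0.95,23} = 13.091, χ²_{0.05,23} = 35.172
Rejection region: χ² < 13.091 or χ² > 35.172
Decision: reject H₀

Answer: χ² = 35.7173, reject H₀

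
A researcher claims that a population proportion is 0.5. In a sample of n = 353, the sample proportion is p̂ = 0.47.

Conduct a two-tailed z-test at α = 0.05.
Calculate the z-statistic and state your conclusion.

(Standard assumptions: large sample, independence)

H₀: p = 0.5, H₁: p ≠ 0.5
Standard error: SE = √(p₀(1-p₀)/n) = √(0.5×0.5/353) = 0.026612
z-statistic: z = (p̂ - p₀)/SE = (0.47 - 0.5)/0.026612 = -1.1273
Critical value: z_0.025 = ±1.960
p-value = 0.2596
Decision: fail to reject H₀ at α = 0.05

Answer: z = -1.1273, fail to reject H₀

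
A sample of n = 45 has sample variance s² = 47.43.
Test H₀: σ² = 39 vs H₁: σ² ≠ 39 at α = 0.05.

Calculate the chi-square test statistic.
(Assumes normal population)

df = n - 1 = 44
χ² = (n-1)s²/σ₀² = 44×47.43/39 = 53.5108
Critical values: χ²_{0.975,44} = 27.575, χ²_{0.025,44} = 64.201
Rejection region: χ² < 27.575 or χ² > 64.201
Decision: fail to reject H₀

Answer: χ² = 53.5108, fail to reject H₀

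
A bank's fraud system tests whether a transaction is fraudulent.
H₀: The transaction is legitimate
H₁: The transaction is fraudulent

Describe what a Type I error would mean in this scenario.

Type I error (α): Rejecting H₀ when H₀ is true
Type II error (β): Failing to reject H₀ when H₁ is true

Answer: Blocking a legitimate transaction as fraud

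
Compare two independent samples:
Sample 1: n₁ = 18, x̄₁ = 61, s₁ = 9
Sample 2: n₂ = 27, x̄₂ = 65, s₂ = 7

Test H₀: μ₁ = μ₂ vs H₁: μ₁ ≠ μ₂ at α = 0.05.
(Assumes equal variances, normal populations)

Pooled variance: s²_p = [17×9² + 26×7²]/(43) = 61.6512
s_p = 7.8518
SE = s_p×√(1/n₁ + 1/n₂) = 7.8518×√(1/18 + 1/27) = 2.3892
t = (x̄₁ - x̄₂)/SE = (61 - 65)/2.3892 = -1.6742
df = 43, t-critical = ±2.017
Decision: fail to reject H₀

Answer: t = -1.6742, fail to reject H₀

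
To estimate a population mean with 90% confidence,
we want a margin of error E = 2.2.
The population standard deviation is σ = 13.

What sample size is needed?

Answer: n = 95

Derivation:
z_0.05 = 1.645
n = (z×σ/E)² = (1.645×13/2.2)²
n = 94.4872
Round up: n = 95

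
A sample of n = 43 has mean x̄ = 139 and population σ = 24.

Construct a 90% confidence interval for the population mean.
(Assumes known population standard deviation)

Confidence level: 90%, α = 0.1
z_0.05 = 1.645
SE = σ/√n = 24/√43 = 3.6600
Margin of error = 1.645 × 3.6600 = 6.0207
CI: x̄ ± margin = 139 ± 6.0207
CI: (132.9793, 145.0207)

Answer: (132.9793, 145.0207)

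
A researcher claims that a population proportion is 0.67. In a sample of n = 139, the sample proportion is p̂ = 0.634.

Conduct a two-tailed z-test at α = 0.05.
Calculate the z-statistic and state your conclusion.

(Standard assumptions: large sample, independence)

Answer: z = -0.9026, fail to reject H₀

Derivation:
H₀: p = 0.67, H₁: p ≠ 0.67
Standard error: SE = √(p₀(1-p₀)/n) = √(0.67×0.33/139) = 0.039883
z-statistic: z = (p̂ - p₀)/SE = (0.634 - 0.67)/0.039883 = -0.9026
Critical value: z_0.025 = ±1.960
p-value = 0.3667
Decision: fail to reject H₀ at α = 0.05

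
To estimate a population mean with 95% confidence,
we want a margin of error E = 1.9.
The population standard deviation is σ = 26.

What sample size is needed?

z_0.025 = 1.960
n = (z×σ/E)² = (1.960×26/1.9)²
n = 719.3689
Round up: n = 720

Answer: n = 720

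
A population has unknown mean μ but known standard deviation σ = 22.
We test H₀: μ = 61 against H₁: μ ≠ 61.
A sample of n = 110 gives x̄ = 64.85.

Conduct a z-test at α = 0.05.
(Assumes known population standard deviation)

Standard error: SE = σ/√n = 22/√110 = 2.0976
z-statistic: z = (x̄ - μ₀)/SE = (64.85 - 61)/2.0976 = 1.8354
Critical value: ±1.960
p-value = 0.0664
Decision: fail to reject H₀

Answer: z = 1.8354, fail to reject H₀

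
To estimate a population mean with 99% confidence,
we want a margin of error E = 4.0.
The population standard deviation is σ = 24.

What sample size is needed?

Answer: n = 239

Derivation:
z_0.005 = 2.576
n = (z×σ/E)² = (2.576×24/4.0)²
n = 238.8879
Round up: n = 239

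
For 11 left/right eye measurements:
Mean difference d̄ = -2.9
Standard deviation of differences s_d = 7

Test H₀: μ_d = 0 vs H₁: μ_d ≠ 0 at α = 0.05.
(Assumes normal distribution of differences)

df = n - 1 = 10
SE = s_d/√n = 7/√11 = 2.1106
t = d̄/SE = -2.9/2.1106 = -1.3740
Critical value: t_{0.025,10} = ±2.228
p-value ≈ 0.1995
Decision: fail to reject H₀

Answer: t = -1.3740, fail to reject H₀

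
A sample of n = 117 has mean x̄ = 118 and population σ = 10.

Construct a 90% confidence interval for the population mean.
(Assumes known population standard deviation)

Confidence level: 90%, α = 0.1
z_0.05 = 1.645
SE = σ/√n = 10/√117 = 0.9245
Margin of error = 1.645 × 0.9245 = 1.5208
CI: x̄ ± margin = 118 ± 1.5208
CI: (116.4792, 119.5208)

Answer: (116.4792, 119.5208)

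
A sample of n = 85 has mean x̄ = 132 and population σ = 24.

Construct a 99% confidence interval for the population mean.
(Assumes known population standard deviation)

Answer: (125.2942, 138.7058)

Derivation:
Confidence level: 99%, α = 0.01
z_0.005 = 2.576
SE = σ/√n = 24/√85 = 2.6032
Margin of error = 2.576 × 2.6032 = 6.7058
CI: x̄ ± margin = 132 ± 6.7058
CI: (125.2942, 138.7058)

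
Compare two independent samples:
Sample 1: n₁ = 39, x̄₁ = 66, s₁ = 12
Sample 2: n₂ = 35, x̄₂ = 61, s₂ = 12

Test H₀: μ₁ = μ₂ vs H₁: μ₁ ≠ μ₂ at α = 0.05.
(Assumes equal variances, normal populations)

Answer: t = 1.7895, fail to reject H₀

Derivation:
Pooled variance: s²_p = [38×12² + 34×12²]/(72) = 144.0000
s_p = 12.0000
SE = s_p×√(1/n₁ + 1/n₂) = 12.0000×√(1/39 + 1/35) = 2.7940
t = (x̄₁ - x̄₂)/SE = (66 - 61)/2.7940 = 1.7895
df = 72, t-critical = ±1.993
Decision: fail to reject H₀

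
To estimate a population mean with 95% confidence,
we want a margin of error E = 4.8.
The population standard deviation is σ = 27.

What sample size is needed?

z_0.025 = 1.960
n = (z×σ/E)² = (1.960×27/4.8)²
n = 121.5506
Round up: n = 122

Answer: n = 122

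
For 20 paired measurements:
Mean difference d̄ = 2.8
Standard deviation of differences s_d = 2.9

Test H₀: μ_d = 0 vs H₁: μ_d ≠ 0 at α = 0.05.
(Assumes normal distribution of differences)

df = n - 1 = 19
SE = s_d/√n = 2.9/√20 = 0.6485
t = d̄/SE = 2.8/0.6485 = 4.3177
Critical value: t_{0.025,19} = ±2.093
p-value ≈ 0.0004
Decision: reject H₀

Answer: t = 4.3177, reject H₀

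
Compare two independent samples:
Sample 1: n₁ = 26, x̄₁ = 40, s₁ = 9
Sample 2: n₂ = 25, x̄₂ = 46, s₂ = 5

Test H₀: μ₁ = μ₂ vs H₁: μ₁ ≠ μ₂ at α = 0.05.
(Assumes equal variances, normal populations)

Answer: t = -2.9265, reject H₀

Derivation:
Pooled variance: s²_p = [25×9² + 24×5²]/(49) = 53.5714
s_p = 7.3192
SE = s_p×√(1/n₁ + 1/n₂) = 7.3192×√(1/26 + 1/25) = 2.0502
t = (x̄₁ - x̄₂)/SE = (40 - 46)/2.0502 = -2.9265
df = 49, t-critical = ±2.010
Decision: reject H₀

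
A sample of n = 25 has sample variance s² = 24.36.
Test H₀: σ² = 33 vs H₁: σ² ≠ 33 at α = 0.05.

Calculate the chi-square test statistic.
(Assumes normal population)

df = n - 1 = 24
χ² = (n-1)s²/σ₀² = 24×24.36/33 = 17.7164
Critical values: χ²_{0.975,24} = 12.401, χ²_{0.025,24} = 39.364
Rejection region: χ² < 12.401 or χ² > 39.364
Decision: fail to reject H₀

Answer: χ² = 17.7164, fail to reject H₀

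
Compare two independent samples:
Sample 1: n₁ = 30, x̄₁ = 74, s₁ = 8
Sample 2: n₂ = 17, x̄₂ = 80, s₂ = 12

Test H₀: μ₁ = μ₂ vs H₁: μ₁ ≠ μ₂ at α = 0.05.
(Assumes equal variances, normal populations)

Answer: t = -2.0556, reject H₀

Derivation:
Pooled variance: s²_p = [29×8² + 16×12²]/(45) = 92.4444
s_p = 9.6148
SE = s_p×√(1/n₁ + 1/n₂) = 9.6148×√(1/30 + 1/17) = 2.9188
t = (x̄₁ - x̄₂)/SE = (74 - 80)/2.9188 = -2.0556
df = 45, t-critical = ±2.014
Decision: reject H₀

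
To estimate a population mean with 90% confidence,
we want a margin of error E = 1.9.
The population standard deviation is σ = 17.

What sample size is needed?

z_0.05 = 1.645
n = (z×σ/E)² = (1.645×17/1.9)²
n = 216.6319
Round up: n = 217

Answer: n = 217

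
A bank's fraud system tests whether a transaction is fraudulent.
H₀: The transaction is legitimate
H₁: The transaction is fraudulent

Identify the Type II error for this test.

Type I error (α): Rejecting H₀ when H₀ is true
Type II error (β): Failing to reject H₀ when H₁ is true

Answer: Allowing a fraudulent transaction to go through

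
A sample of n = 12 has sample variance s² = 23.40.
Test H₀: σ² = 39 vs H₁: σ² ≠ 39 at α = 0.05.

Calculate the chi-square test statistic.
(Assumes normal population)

df = n - 1 = 11
χ² = (n-1)s²/σ₀² = 11×23.40/39 = 6.6000
Critical values: χ²_{0.975,11} = 3.816, χ²_{0.025,11} = 21.920
Rejection region: χ² < 3.816 or χ² > 21.920
Decision: fail to reject H₀

Answer: χ² = 6.6000, fail to reject H₀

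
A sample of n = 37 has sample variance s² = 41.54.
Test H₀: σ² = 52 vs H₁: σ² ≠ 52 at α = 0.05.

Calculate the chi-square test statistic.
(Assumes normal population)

df = n - 1 = 36
χ² = (n-1)s²/σ₀² = 36×41.54/52 = 28.7585
Critical values: χ²_{0.975,36} = 21.336, χ²_{0.025,36} = 54.437
Rejection region: χ² < 21.336 or χ² > 54.437
Decision: fail to reject H₀

Answer: χ² = 28.7585, fail to reject H₀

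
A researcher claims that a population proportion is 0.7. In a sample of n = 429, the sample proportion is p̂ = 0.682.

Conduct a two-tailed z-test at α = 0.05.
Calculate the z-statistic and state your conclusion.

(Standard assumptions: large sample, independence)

Answer: z = -0.8136, fail to reject H₀

Derivation:
H₀: p = 0.7, H₁: p ≠ 0.7
Standard error: SE = √(p₀(1-p₀)/n) = √(0.7×0.3/429) = 0.022125
z-statistic: z = (p̂ - p₀)/SE = (0.682 - 0.7)/0.022125 = -0.8136
Critical value: z_0.025 = ±1.960
p-value = 0.4159
Decision: fail to reject H₀ at α = 0.05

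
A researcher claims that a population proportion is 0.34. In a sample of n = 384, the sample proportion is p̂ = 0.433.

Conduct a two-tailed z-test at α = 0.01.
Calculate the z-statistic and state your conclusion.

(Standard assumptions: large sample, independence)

H₀: p = 0.34, H₁: p ≠ 0.34
Standard error: SE = √(p₀(1-p₀)/n) = √(0.34×0.66/384) = 0.024174
z-statistic: z = (p̂ - p₀)/SE = (0.433 - 0.34)/0.024174 = 3.8471
Critical value: z_0.005 = ±2.576
p-value = 0.0001
Decision: reject H₀ at α = 0.01

Answer: z = 3.8471, reject H₀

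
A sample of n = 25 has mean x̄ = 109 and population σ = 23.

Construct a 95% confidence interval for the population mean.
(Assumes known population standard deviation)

Answer: (99.9840, 118.0160)

Derivation:
Confidence level: 95%, α = 0.05
z_0.025 = 1.960
SE = σ/√n = 23/√25 = 4.6000
Margin of error = 1.960 × 4.6000 = 9.0160
CI: x̄ ± margin = 109 ± 9.0160
CI: (99.9840, 118.0160)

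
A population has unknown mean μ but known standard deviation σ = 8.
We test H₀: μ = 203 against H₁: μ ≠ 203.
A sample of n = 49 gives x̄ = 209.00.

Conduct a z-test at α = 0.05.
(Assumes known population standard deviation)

Answer: z = 5.2498, reject H₀

Derivation:
Standard error: SE = σ/√n = 8/√49 = 1.1429
z-statistic: z = (x̄ - μ₀)/SE = (209.00 - 203)/1.1429 = 5.2498
Critical value: ±1.960
p-value < 0.0001
Decision: reject H₀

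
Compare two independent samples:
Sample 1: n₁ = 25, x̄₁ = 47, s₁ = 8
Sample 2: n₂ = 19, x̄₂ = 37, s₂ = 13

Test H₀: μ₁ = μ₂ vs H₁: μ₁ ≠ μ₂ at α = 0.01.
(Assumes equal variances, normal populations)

Answer: t = 3.1470, reject H₀

Derivation:
Pooled variance: s²_p = [24×8² + 18×13²]/(42) = 109.0000
s_p = 10.4403
SE = s_p×√(1/n₁ + 1/n₂) = 10.4403×√(1/25 + 1/19) = 3.1776
t = (x̄₁ - x̄₂)/SE = (47 - 37)/3.1776 = 3.1470
df = 42, t-critical = ±2.698
Decision: reject H₀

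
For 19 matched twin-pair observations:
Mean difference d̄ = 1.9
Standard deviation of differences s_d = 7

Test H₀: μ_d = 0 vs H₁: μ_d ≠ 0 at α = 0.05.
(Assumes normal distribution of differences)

Answer: t = 1.1831, fail to reject H₀

Derivation:
df = n - 1 = 18
SE = s_d/√n = 7/√19 = 1.6059
t = d̄/SE = 1.9/1.6059 = 1.1831
Critical value: t_{0.025,18} = ±2.101
p-value ≈ 0.2522
Decision: fail to reject H₀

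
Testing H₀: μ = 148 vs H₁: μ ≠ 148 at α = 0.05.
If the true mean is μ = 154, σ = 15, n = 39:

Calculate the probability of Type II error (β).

SE = σ/√n = 15/√39 = 2.4019
Critical values: μ₀ ± z_0.025×SE = 148 ± 1.960×2.4019
Acceptance region: (143.2923, 152.7077)
Under H₁ (μ = 154): z_high = (152.7077 - 154)/2.4019 = -0.5380, z_low = (143.2923 - 154)/2.4019 = -4.4580
β = P(not reject | H₁) = Φ(-0.5380) - Φ(-4.4580) ≈ 0.2953

Answer: β ≈ 0.2953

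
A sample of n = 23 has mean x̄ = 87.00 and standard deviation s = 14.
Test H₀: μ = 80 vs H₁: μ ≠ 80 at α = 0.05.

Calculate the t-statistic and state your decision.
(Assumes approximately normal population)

Answer: t = 2.3979, reject H₀

Derivation:
df = n - 1 = 22
SE = s/√n = 14/√23 = 2.9192
t = (x̄ - μ₀)/SE = (87.00 - 80)/2.9192 = 2.3979
Critical value: t_{0.025,22} = ±2.074
p-value ≈ 0.0254
Decision: reject H₀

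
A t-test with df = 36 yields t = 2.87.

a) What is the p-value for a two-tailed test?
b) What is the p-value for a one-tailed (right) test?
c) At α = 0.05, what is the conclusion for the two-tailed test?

Answer: a) 0.0068, b) 0.0034, c) reject H₀

Derivation:
Using t-distribution with df = 36:
a) Two-tailed: p = 2×P(T > 2.87) = 0.0068
b) One-tailed: p = P(T > 2.87) = 0.0034
c) 0.0068 < 0.05, reject H₀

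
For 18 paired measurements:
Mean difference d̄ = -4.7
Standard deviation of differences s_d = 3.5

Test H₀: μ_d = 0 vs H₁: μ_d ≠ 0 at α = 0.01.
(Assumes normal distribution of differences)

df = n - 1 = 17
SE = s_d/√n = 3.5/√18 = 0.8250
t = d̄/SE = -4.7/0.8250 = -5.6970
Critical value: t_{0.005,17} = ±2.898
p-value < 0.0001
Decision: reject H₀

Answer: t = -5.6970, reject H₀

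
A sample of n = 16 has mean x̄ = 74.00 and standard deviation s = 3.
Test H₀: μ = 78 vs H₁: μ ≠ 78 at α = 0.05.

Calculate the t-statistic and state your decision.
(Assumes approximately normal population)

Answer: t = -5.3333, reject H₀

Derivation:
df = n - 1 = 15
SE = s/√n = 3/√16 = 0.7500
t = (x̄ - μ₀)/SE = (74.00 - 78)/0.7500 = -5.3333
Critical value: t_{0.025,15} = ±2.131
p-value ≈ 0.0001
Decision: reject H₀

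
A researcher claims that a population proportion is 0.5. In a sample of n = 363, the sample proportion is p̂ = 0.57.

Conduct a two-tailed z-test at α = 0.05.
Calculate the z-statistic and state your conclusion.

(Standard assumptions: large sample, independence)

Answer: z = 2.6674, reject H₀

Derivation:
H₀: p = 0.5, H₁: p ≠ 0.5
Standard error: SE = √(p₀(1-p₀)/n) = √(0.5×0.5/363) = 0.026243
z-statistic: z = (p̂ - p₀)/SE = (0.57 - 0.5)/0.026243 = 2.6674
Critical value: z_0.025 = ±1.960
p-value = 0.0076
Decision: reject H₀ at α = 0.05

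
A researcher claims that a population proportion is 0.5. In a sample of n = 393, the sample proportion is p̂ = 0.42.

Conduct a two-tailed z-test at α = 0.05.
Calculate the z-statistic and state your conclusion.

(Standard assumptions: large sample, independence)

Answer: z = -3.1718, reject H₀

Derivation:
H₀: p = 0.5, H₁: p ≠ 0.5
Standard error: SE = √(p₀(1-p₀)/n) = √(0.5×0.5/393) = 0.025222
z-statistic: z = (p̂ - p₀)/SE = (0.42 - 0.5)/0.025222 = -3.1718
Critical value: z_0.025 = ±1.960
p-value = 0.0015
Decision: reject H₀ at α = 0.05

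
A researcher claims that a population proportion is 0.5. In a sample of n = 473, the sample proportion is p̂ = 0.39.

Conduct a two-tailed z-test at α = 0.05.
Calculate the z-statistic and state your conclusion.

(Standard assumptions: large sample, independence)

Answer: z = -4.7847, reject H₀

Derivation:
H₀: p = 0.5, H₁: p ≠ 0.5
Standard error: SE = √(p₀(1-p₀)/n) = √(0.5×0.5/473) = 0.022990
z-statistic: z = (p̂ - p₀)/SE = (0.39 - 0.5)/0.022990 = -4.7847
Critical value: z_0.025 = ±1.960
p-value < 0.0001
Decision: reject H₀ at α = 0.05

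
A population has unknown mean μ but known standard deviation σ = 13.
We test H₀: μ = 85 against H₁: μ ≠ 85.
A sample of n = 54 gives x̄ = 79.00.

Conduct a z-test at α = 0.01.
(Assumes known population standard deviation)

Answer: z = -3.3916, reject H₀

Derivation:
Standard error: SE = σ/√n = 13/√54 = 1.7691
z-statistic: z = (x̄ - μ₀)/SE = (79.00 - 85)/1.7691 = -3.3916
Critical value: ±2.576
p-value = 0.0007
Decision: reject H₀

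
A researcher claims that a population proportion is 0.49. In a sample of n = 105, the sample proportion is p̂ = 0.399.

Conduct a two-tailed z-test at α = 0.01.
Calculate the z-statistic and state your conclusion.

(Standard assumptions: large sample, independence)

Answer: z = -1.8653, fail to reject H₀

Derivation:
H₀: p = 0.49, H₁: p ≠ 0.49
Standard error: SE = √(p₀(1-p₀)/n) = √(0.49×0.51/105) = 0.048785
z-statistic: z = (p̂ - p₀)/SE = (0.399 - 0.49)/0.048785 = -1.8653
Critical value: z_0.005 = ±2.576
p-value = 0.0621
Decision: fail to reject H₀ at α = 0.01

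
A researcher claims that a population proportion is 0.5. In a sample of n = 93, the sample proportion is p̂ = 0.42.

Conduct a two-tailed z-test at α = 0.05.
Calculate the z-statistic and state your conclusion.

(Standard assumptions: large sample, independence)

Answer: z = -1.5430, fail to reject H₀

Derivation:
H₀: p = 0.5, H₁: p ≠ 0.5
Standard error: SE = √(p₀(1-p₀)/n) = √(0.5×0.5/93) = 0.051848
z-statistic: z = (p̂ - p₀)/SE = (0.42 - 0.5)/0.051848 = -1.5430
Critical value: z_0.025 = ±1.960
p-value = 0.1228
Decision: fail to reject H₀ at α = 0.05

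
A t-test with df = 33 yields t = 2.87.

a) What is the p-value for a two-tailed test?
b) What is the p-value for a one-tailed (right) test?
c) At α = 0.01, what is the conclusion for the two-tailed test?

Using t-distribution with df = 33:
a) Two-tailed: p = 2×P(T > 2.87) = 0.0071
b) One-tailed: p = P(T > 2.87) = 0.0036
c) 0.0071 < 0.01, reject H₀

Answer: a) 0.0071, b) 0.0036, c) reject H₀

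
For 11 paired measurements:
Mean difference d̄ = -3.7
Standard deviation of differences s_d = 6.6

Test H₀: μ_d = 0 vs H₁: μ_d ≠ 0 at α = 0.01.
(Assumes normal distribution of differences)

Answer: t = -1.8593, fail to reject H₀

Derivation:
df = n - 1 = 10
SE = s_d/√n = 6.6/√11 = 1.9900
t = d̄/SE = -3.7/1.9900 = -1.8593
Critical value: t_{0.005,10} = ±3.169
p-value ≈ 0.0926
Decision: fail to reject H₀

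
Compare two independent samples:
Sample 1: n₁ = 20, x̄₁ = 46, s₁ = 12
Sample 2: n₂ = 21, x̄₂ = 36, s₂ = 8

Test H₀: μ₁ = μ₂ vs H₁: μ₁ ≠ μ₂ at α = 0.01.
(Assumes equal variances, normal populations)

Pooled variance: s²_p = [19×12² + 20×8²]/(39) = 102.9744
s_p = 10.1476
SE = s_p×√(1/n₁ + 1/n₂) = 10.1476×√(1/20 + 1/21) = 3.1705
t = (x̄₁ - x̄₂)/SE = (46 - 36)/3.1705 = 3.1541
df = 39, t-critical = ±2.708
Decision: reject H₀

Answer: t = 3.1541, reject H₀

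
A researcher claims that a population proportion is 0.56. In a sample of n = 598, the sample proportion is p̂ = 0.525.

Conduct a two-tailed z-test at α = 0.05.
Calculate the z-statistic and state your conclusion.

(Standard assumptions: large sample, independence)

Answer: z = -1.7242, fail to reject H₀

Derivation:
H₀: p = 0.56, H₁: p ≠ 0.56
Standard error: SE = √(p₀(1-p₀)/n) = √(0.56×0.44/598) = 0.020299
z-statistic: z = (p̂ - p₀)/SE = (0.525 - 0.56)/0.020299 = -1.7242
Critical value: z_0.025 = ±1.960
p-value = 0.0847
Decision: fail to reject H₀ at α = 0.05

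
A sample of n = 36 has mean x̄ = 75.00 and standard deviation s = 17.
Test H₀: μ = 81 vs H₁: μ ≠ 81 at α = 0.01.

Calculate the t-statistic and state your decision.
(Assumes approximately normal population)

df = n - 1 = 35
SE = s/√n = 17/√36 = 2.8333
t = (x̄ - μ₀)/SE = (75.00 - 81)/2.8333 = -2.1177
Critical value: t_{0.005,35} = ±2.724
p-value ≈ 0.0414
Decision: fail to reject H₀

Answer: t = -2.1177, fail to reject H₀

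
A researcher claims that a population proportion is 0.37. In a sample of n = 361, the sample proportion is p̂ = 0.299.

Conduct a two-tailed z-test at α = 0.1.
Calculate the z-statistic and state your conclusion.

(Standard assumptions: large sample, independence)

H₀: p = 0.37, H₁: p ≠ 0.37
Standard error: SE = √(p₀(1-p₀)/n) = √(0.37×0.63/361) = 0.025411
z-statistic: z = (p̂ - p₀)/SE = (0.299 - 0.37)/0.025411 = -2.7941
Critical value: z_0.05 = ±1.645
p-value = 0.0052
Decision: reject H₀ at α = 0.1

Answer: z = -2.7941, reject H₀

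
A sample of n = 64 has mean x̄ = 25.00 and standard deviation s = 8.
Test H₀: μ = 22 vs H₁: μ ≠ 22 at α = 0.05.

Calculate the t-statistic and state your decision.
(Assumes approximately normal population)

df = n - 1 = 63
SE = s/√n = 8/√64 = 1.0000
t = (x̄ - μ₀)/SE = (25.00 - 22)/1.0000 = 3.0000
Critical value: t_{0.025,63} = ±1.998
p-value ≈ 0.0039
Decision: reject H₀

Answer: t = 3.0000, reject H₀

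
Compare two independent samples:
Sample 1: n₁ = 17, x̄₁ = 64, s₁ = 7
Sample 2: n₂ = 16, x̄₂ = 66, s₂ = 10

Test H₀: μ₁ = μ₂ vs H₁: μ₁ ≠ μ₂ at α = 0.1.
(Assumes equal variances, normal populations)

Pooled variance: s²_p = [16×7² + 15×10²]/(31) = 73.6774
s_p = 8.5836
SE = s_p×√(1/n₁ + 1/n₂) = 8.5836×√(1/17 + 1/16) = 2.9898
t = (x̄₁ - x̄₂)/SE = (64 - 66)/2.9898 = -0.6689
df = 31, t-critical = ±1.696
Decision: fail to reject H₀

Answer: t = -0.6689, fail to reject H₀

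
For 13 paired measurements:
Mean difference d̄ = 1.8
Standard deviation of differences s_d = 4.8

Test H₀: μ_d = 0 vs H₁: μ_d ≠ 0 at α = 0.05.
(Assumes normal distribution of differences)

Answer: t = 1.3521, fail to reject H₀

Derivation:
df = n - 1 = 12
SE = s_d/√n = 4.8/√13 = 1.3313
t = d̄/SE = 1.8/1.3313 = 1.3521
Critical value: t_{0.025,12} = ±2.179
p-value ≈ 0.2013
Decision: fail to reject H₀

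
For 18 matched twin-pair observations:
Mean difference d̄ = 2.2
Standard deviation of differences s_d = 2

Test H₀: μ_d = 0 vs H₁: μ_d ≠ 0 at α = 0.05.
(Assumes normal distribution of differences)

df = n - 1 = 17
SE = s_d/√n = 2/√18 = 0.4714
t = d̄/SE = 2.2/0.4714 = 4.6669
Critical value: t_{0.025,17} = ±2.110
p-value ≈ 0.0002
Decision: reject H₀

Answer: t = 4.6669, reject H₀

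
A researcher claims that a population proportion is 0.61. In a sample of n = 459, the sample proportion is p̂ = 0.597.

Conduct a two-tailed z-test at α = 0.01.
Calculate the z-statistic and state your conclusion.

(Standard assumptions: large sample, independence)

Answer: z = -0.5710, fail to reject H₀

Derivation:
H₀: p = 0.61, H₁: p ≠ 0.61
Standard error: SE = √(p₀(1-p₀)/n) = √(0.61×0.39/459) = 0.022766
z-statistic: z = (p̂ - p₀)/SE = (0.597 - 0.61)/0.022766 = -0.5710
Critical value: z_0.005 = ±2.576
p-value = 0.5680
Decision: fail to reject H₀ at α = 0.01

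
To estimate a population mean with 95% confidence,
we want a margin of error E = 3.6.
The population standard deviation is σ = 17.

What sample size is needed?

z_0.025 = 1.960
n = (z×σ/E)² = (1.960×17/3.6)²
n = 85.6653
Round up: n = 86

Answer: n = 86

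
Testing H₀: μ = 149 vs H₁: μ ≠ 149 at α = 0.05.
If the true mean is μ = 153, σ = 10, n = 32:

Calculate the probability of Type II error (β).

SE = σ/√n = 10/√32 = 1.7678
Critical values: μ₀ ± z_0.025×SE = 149 ± 1.960×1.7678
Acceptance region: (145.5351, 152.4649)
Under H₁ (μ = 153): z_high = (152.4649 - 153)/1.7678 = -0.3027, z_low = (145.5351 - 153)/1.7678 = -4.2227
β = P(not reject | H₁) = Φ(-0.3027) - Φ(-4.2227) ≈ 0.3810

Answer: β ≈ 0.3810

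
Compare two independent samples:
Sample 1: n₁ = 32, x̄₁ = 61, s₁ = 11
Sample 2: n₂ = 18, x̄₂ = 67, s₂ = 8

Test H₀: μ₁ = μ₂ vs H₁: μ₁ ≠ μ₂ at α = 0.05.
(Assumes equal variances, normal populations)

Pooled variance: s²_p = [31×11² + 17×8²]/(48) = 100.8125
s_p = 10.0405
SE = s_p×√(1/n₁ + 1/n₂) = 10.0405×√(1/32 + 1/18) = 2.9582
t = (x̄₁ - x̄₂)/SE = (61 - 67)/2.9582 = -2.0283
df = 48, t-critical = ±2.011
Decision: reject H₀

Answer: t = -2.0283, reject H₀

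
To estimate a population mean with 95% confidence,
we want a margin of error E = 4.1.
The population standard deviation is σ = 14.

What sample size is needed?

z_0.025 = 1.960
n = (z×σ/E)² = (1.960×14/4.1)²
n = 44.7920
Round up: n = 45

Answer: n = 45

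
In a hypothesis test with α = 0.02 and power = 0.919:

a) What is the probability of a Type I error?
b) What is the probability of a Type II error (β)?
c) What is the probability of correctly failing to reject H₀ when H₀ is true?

a) Type I error probability = α = 0.02
b) Power = P(reject H₀ | H₁ true) = 1 - β = 0.919, so Type II error probability = β = 1 - Power = 0.081
c) P(fail to reject H₀ | H₀ true) = 1 - α = 0.98

Answer: a) 0.02, b) 0.081, c) 0.98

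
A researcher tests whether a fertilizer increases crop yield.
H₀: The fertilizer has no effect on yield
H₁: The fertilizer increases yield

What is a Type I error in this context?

Answer: Concluding the fertilizer works when it doesn't

Derivation:
Type I error: rejecting H₀ when it is actually true (false positive).
Type II error: failing to reject H₀ when H₁ is actually true (false negative).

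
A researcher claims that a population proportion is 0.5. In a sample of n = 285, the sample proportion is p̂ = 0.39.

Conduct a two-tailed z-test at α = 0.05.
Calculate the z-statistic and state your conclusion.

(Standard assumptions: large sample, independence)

H₀: p = 0.5, H₁: p ≠ 0.5
Standard error: SE = √(p₀(1-p₀)/n) = √(0.5×0.5/285) = 0.029617
z-statistic: z = (p̂ - p₀)/SE = (0.39 - 0.5)/0.029617 = -3.7141
Critical value: z_0.025 = ±1.960
p-value = 0.0002
Decision: reject H₀ at α = 0.05

Answer: z = -3.7141, reject H₀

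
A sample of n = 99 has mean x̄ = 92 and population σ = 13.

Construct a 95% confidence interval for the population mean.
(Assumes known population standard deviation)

Answer: (89.4393, 94.5607)

Derivation:
Confidence level: 95%, α = 0.05
z_0.025 = 1.960
SE = σ/√n = 13/√99 = 1.3065
Margin of error = 1.960 × 1.3065 = 2.5607
CI: x̄ ± margin = 92 ± 2.5607
CI: (89.4393, 94.5607)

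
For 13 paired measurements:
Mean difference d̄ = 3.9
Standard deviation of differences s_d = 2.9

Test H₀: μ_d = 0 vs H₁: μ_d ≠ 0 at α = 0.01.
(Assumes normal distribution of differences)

df = n - 1 = 12
SE = s_d/√n = 2.9/√13 = 0.8043
t = d̄/SE = 3.9/0.8043 = 4.8489
Critical value: t_{0.005,12} = ±3.055
p-value ≈ 0.0004
Decision: reject H₀

Answer: t = 4.8489, reject H₀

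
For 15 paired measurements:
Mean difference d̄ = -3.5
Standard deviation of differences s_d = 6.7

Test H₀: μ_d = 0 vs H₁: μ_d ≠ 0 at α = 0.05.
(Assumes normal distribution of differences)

Answer: t = -2.0232, fail to reject H₀

Derivation:
df = n - 1 = 14
SE = s_d/√n = 6.7/√15 = 1.7299
t = d̄/SE = -3.5/1.7299 = -2.0232
Critical value: t_{0.025,14} = ±2.145
p-value ≈ 0.0626
Decision: fail to reject H₀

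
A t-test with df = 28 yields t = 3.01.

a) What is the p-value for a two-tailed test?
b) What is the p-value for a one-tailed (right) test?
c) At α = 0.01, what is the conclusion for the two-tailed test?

Using t-distribution with df = 28:
a) Two-tailed: p = 2×P(T > 3.01) = 0.0055
b) One-tailed: p = P(T > 3.01) = 0.0027
c) 0.0055 < 0.01, reject H₀

Answer: a) 0.0055, b) 0.0027, c) reject H₀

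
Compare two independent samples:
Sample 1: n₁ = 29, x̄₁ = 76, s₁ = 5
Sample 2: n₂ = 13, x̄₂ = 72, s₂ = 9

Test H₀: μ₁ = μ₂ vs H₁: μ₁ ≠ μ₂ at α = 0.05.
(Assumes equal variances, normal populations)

Answer: t = 1.8536, fail to reject H₀

Derivation:
Pooled variance: s²_p = [28×5² + 12×9²]/(40) = 41.8000
s_p = 6.4653
SE = s_p×√(1/n₁ + 1/n₂) = 6.4653×√(1/29 + 1/13) = 2.1580
t = (x̄₁ - x̄₂)/SE = (76 - 72)/2.1580 = 1.8536
df = 40, t-critical = ±2.021
Decision: fail to reject H₀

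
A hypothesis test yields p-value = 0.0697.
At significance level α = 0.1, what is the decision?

Compare p-value to α:
0.0697 < 0.1
Decision: reject H₀

Answer: reject H₀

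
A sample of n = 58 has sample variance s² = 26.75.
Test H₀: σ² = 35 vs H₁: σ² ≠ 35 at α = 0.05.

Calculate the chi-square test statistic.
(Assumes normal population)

Answer: χ² = 43.5643, fail to reject H₀

Derivation:
df = n - 1 = 57
χ² = (n-1)s²/σ₀² = 57×26.75/35 = 43.5643
Critical values: χ²_{0.975,57} = 38.027, χ²_{0.025,57} = 79.752
Rejection region: χ² < 38.027 or χ² > 79.752
Decision: fail to reject H₀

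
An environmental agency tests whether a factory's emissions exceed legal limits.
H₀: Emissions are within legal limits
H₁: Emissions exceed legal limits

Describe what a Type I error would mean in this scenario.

Answer: Citing a compliant factory for excess emissions

Derivation:
Type I error (α): Rejecting H₀ when H₀ is true
Type II error (β): Failing to reject H₀ when H₁ is true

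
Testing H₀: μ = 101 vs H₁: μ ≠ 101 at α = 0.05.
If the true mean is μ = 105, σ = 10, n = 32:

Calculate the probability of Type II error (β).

Answer: β ≈ 0.3810

Derivation:
SE = σ/√n = 10/√32 = 1.7678
Critical values: μ₀ ± z_0.025×SE = 101 ± 1.960×1.7678
Acceptance region: (97.5351, 104.4649)
Under H₁ (μ = 105): z_high = (104.4649 - 105)/1.7678 = -0.3027, z_low = (97.5351 - 105)/1.7678 = -4.2227
β = P(not reject | H₁) = Φ(-0.3027) - Φ(-4.2227) ≈ 0.3810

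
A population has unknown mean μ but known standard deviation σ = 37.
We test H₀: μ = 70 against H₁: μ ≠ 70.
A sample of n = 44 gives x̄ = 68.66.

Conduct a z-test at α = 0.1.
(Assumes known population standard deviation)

Standard error: SE = σ/√n = 37/√44 = 5.5780
z-statistic: z = (x̄ - μ₀)/SE = (68.66 - 70)/5.5780 = -0.2402
Critical value: ±1.645
p-value = 0.8102
Decision: fail to reject H₀

Answer: z = -0.2402, fail to reject H₀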